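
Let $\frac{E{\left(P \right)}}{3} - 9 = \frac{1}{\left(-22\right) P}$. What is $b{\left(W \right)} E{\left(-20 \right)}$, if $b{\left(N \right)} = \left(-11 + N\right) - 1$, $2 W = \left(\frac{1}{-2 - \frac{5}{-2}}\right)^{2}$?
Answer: $- \frac{11883}{44} \approx -270.07$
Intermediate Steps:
$E{\left(P \right)} = 27 - \frac{3}{22 P}$ ($E{\left(P \right)} = 27 + 3 \frac{1}{\left(-22\right) P} = 27 + 3 \left(- \frac{1}{22 P}\right) = 27 - \frac{3}{22 P}$)
$W = 2$ ($W = \frac{\left(\frac{1}{-2 - \frac{5}{-2}}\right)^{2}}{2} = \frac{\left(\frac{1}{-2 - - \frac{5}{2}}\right)^{2}}{2} = \frac{\left(\frac{1}{-2 + \frac{5}{2}}\right)^{2}}{2} = \frac{\left(\frac{1}{\frac{1}{2}}\right)^{2}}{2} = \frac{2^{2}}{2} = \frac{1}{2} \cdot 4 = 2$)
$b{\left(N \right)} = -12 + N$
$b{\left(W \right)} E{\left(-20 \right)} = \left(-12 + 2\right) \left(27 - \frac{3}{22 \left(-20\right)}\right) = - 10 \left(27 - - \frac{3}{440}\right) = - 10 \left(27 + \frac{3}{440}\right) = \left(-10\right) \frac{11883}{440} = - \frac{11883}{44}$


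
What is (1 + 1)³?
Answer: 8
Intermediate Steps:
(1 + 1)³ = 2³ = 8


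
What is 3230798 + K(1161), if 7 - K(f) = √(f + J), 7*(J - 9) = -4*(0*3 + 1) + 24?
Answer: 3230805 - √57470/7 ≈ 3.2308e+6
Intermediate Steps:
J = 83/7 (J = 9 + (-4*(0*3 + 1) + 24)/7 = 9 + (-4*(0 + 1) + 24)/7 = 9 + (-4*1 + 24)/7 = 9 + (-4 + 24)/7 = 9 + (⅐)*20 = 9 + 20/7 = 83/7 ≈ 11.857)
K(f) = 7 - √(83/7 + f) (K(f) = 7 - √(f + 83/7) = 7 - √(83/7 + f))
3230798 + K(1161) = 3230798 + (7 - √(581 + 49*1161)/7) = 3230798 + (7 - √(581 + 56889)/7) = 3230798 + (7 - √57470/7) = 3230805 - √57470/7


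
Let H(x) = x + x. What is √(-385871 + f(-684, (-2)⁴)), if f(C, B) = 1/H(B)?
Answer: I*√24695742/8 ≈ 621.19*I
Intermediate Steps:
H(x) = 2*x
f(C, B) = 1/(2*B)
√(-385871 + f(-684, (-2)⁴)) = √(-385871 + 1/(2*((-2)⁴))) = √(-385871 + (½)/16) = √(-385871 + (½)*(1/16)) = √(-385871 + 1/32) = √(-12347871/32) = I*√24695742/8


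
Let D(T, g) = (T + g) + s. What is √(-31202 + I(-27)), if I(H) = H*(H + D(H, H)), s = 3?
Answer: 2*I*√7274 ≈ 170.58*I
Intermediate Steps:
D(T, g) = 3 + T + g (D(T, g) = (T + g) + 3 = 3 + T + g)
I(H) = H*(3 + 3*H) (I(H) = H*(H + (3 + H + H)) = H*(H + (3 + 2*H)) = H*(3 + 3*H))
√(-31202 + I(-27)) = √(-31202 + 3*(-27)*(1 - 27)) = √(-31202 + 3*(-27)*(-26)) = √(-31202 + 2106) = √(-29096) = 2*I*√7274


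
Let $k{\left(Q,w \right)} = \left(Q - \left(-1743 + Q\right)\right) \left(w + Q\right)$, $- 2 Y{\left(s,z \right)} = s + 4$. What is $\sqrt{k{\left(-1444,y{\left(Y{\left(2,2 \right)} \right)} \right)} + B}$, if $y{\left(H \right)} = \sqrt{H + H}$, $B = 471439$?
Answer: $\sqrt{-2045453 + 1743 i \sqrt{6}} \approx 1.49 + 1430.2 i$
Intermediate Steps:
$Y{\left(s,z \right)} = -2 - \frac{s}{2}$ ($Y{\left(s,z \right)} = - \frac{s + 4}{2} = - \frac{4 + s}{2} = -2 - \frac{s}{2}$)
$y{\left(H \right)} = \sqrt{2} \sqrt{H}$ ($y{\left(H \right)} = \sqrt{2 H} = \sqrt{2} \sqrt{H}$)
$k{\left(Q,w \right)} = 1743 Q + 1743 w$ ($k{\left(Q,w \right)} = 1743 \left(Q + w\right) = 1743 Q + 1743 w$)
$\sqrt{k{\left(-1444,y{\left(Y{\left(2,2 \right)} \right)} \right)} + B} = \sqrt{\left(1743 \left(-1444\right) + 1743 \sqrt{2} \sqrt{-2 - 1}\right) + 471439} = \sqrt{\left(-2516892 + 1743 \sqrt{2} \sqrt{-2 - 1}\right) + 471439} = \sqrt{\left(-2516892 + 1743 \sqrt{2} \sqrt{-3}\right) + 471439} = \sqrt{\left(-2516892 + 1743 \sqrt{2} i \sqrt{3}\right) + 471439} = \sqrt{\left(-2516892 + 1743 i \sqrt{6}\right) + 471439} = \sqrt{-2045453 + 1743 i \sqrt{6}}$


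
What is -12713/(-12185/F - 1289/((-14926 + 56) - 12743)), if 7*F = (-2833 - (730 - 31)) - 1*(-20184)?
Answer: 5845585836988/2333786407 ≈ 2504.8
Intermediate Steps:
F = 16652/7 (F = ((-2833 - (730 - 31)) - 1*(-20184))/7 = ((-2833 - 1*699) + 20184)/7 = ((-2833 - 699) + 20184)/7 = (-3532 + 20184)/7 = (1/7)*16652 = 16652/7 ≈ 2378.9)
-12713/(-12185/F - 1289/((-14926 + 56) - 12743)) = -12713/(-12185/16652/7 - 1289/((-14926 + 56) - 12743)) = -12713/(-12185*7/16652 - 1289/(-14870 - 12743)) = -12713/(-85295/16652 - 1289/(-27613)) = -12713/(-85295/16652 - 1289*(-1/27613)) = -12713/(-85295/16652 + 1289/27613) = -12713/(-2333786407/459811676) = -12713*(-459811676/2333786407) = 5845585836988/2333786407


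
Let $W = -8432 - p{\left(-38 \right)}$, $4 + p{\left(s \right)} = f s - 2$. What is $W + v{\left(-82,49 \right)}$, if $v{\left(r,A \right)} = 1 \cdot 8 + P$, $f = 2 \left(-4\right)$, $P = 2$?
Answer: $-8720$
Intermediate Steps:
$f = -8$
$p{\left(s \right)} = -6 - 8 s$ ($p{\left(s \right)} = -4 - \left(2 + 8 s\right) = -6 - 8 s$)
$v{\left(r,A \right)} = 10$ ($v{\left(r,A \right)} = 1 \cdot 8 + 2 = 8 + 2 = 10$)
$W = -8730$ ($W = -8432 - \left(-6 - -304\right) = -8432 - \left(-6 + 304\right) = -8432 - 298 = -8730$)
$W + v{\left(-82,49 \right)} = -8730 + 10 = -8720$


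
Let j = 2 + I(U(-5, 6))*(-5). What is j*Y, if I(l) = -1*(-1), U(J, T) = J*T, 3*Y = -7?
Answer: 7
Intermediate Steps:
Y = -7/3 (Y = (1/3)*(-7) = -7/3 ≈ -2.3333)
I(l) = 1
j = -3 (j = 2 + 1*(-5) = 2 - 5 = -3)
j*Y = -3*(-7/3) = 7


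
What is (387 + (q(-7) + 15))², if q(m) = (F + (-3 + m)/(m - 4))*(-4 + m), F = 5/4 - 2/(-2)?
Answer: 2157961/16 ≈ 1.3487e+5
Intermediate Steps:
F = 9/4 (F = 5*(¼) - 2*(-½) = 5/4 + 1 = 9/4 ≈ 2.2500)
q(m) = (-4 + m)*(9/4 + (-3 + m)/(-4 + m)) (q(m) = (9/4 + (-3 + m)/(m - 4))*(-4 + m) = (9/4 + (-3 + m)/(-4 + m))*(-4 + m) = (-4 + m)*(9/4 + (-3 + m)/(-4 + m)))
(387 + (q(-7) + 15))² = (387 + ((-12 + (13/4)*(-7)) + 15))² = (387 + ((-12 - 91/4) + 15))² = (387 + (-139/4 + 15))² = (387 - 79/4)² = (1469/4)² = 2157961/16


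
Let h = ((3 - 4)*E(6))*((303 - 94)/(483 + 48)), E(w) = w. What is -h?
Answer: 418/177 ≈ 2.3616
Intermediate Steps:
h = -418/177 (h = ((3 - 4)*6)*((303 - 94)/(483 + 48)) = (-1*6)*(209/531) = -1254/531 = -6*209/531 = -418/177 ≈ -2.3616)
-h = -1*(-418/177) = 418/177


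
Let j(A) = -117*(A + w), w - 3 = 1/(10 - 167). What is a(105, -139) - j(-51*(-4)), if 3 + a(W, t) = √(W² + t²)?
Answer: 3801795/157 + √30346 ≈ 24389.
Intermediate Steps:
w = 470/157 (w = 3 + 1/(10 - 167) = 3 + 1/(-157) = 3 - 1/157 = 470/157 ≈ 2.9936)
a(W, t) = -3 + √(W² + t²)
j(A) = -54990/157 - 117*A (j(A) = -117*(A + 470/157) = -117*(470/157 + A) = -54990/157 - 117*A)
a(105, -139) - j(-51*(-4)) = (-3 + √(105² + (-139)²)) - (-54990/157 - (-5967)*(-4)) = (-3 + √(11025 + 19321)) - (-54990/157 - 117*204) = (-3 + √30346) - (-54990/157 - 23868) = (-3 + √30346) - 1*(-3802266/157) = (-3 + √30346) + 3802266/157 = 3801795/157 + √30346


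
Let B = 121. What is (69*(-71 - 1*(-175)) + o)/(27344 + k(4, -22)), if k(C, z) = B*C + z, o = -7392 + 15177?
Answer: 14961/27806 ≈ 0.53805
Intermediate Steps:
o = 7785
k(C, z) = z + 121*C (k(C, z) = 121*C + z = z + 121*C)
(69*(-71 - 1*(-175)) + o)/(27344 + k(4, -22)) = (69*(-71 - 1*(-175)) + 7785)/(27344 + (-22 + 121*4)) = (69*(-71 + 175) + 7785)/(27344 + (-22 + 484)) = (69*104 + 7785)/(27344 + 462) = (7176 + 7785)/27806 = 14961*(1/27806) = 14961/27806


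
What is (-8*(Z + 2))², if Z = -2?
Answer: 0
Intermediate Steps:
(-8*(Z + 2))² = (-8*(-2 + 2))² = (-8*0)² = 0² = 0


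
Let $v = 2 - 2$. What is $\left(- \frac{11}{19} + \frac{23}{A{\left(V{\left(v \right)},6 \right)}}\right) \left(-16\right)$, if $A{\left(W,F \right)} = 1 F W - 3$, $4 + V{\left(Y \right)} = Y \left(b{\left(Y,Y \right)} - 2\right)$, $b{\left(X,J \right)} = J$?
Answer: $\frac{11744}{513} \approx 22.893$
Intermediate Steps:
$v = 0$
$V{\left(Y \right)} = -4 + Y \left(-2 + Y\right)$ ($V{\left(Y \right)} = -4 + Y \left(Y - 2\right) = -4 + Y \left(-2 + Y\right)$)
$A{\left(W,F \right)} = -3 + F W$ ($A{\left(W,F \right)} = F W - 3 = -3 + F W$)
$\left(- \frac{11}{19} + \frac{23}{A{\left(V{\left(v \right)},6 \right)}}\right) \left(-16\right) = \left(- \frac{11}{19} + \frac{23}{-3 + 6 \left(-4 + 0^{2} - 0\right)}\right) \left(-16\right) = \left(\left(-11\right) \frac{1}{19} + \frac{23}{-3 + 6 \left(-4 + 0 + 0\right)}\right) \left(-16\right) = \left(- \frac{11}{19} + \frac{23}{-3 + 6 \left(-4\right)}\right) \left(-16\right) = \left(- \frac{11}{19} + \frac{23}{-3 - 24}\right) \left(-16\right) = \left(- \frac{11}{19} + \frac{23}{-27}\right) \left(-16\right) = \left(- \frac{11}{19} + 23 \left(- \frac{1}{27}\right)\right) \left(-16\right) = \left(- \frac{11}{19} - \frac{23}{27}\right) \left(-16\right) = \left(- \frac{734}{513}\right) \left(-16\right) = \frac{11744}{513}$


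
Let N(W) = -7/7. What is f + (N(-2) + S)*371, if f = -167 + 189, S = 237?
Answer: 87578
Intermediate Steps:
N(W) = -1 (N(W) = -7*⅐ = -1)
f = 22
f + (N(-2) + S)*371 = 22 + (-1 + 237)*371 = 22 + 236*371 = 22 + 87556 = 87578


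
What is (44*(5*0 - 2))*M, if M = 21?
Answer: -1848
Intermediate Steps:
(44*(5*0 - 2))*M = (44*(5*0 - 2))*21 = (44*(0 - 2))*21 = (44*(-2))*21 = -88*21 = -1848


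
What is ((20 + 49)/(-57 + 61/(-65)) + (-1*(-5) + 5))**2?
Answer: 1100580625/14182756 ≈ 77.600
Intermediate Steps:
((20 + 49)/(-57 + 61/(-65)) + (-1*(-5) + 5))**2 = (69/(-57 + 61*(-1/65)) + (5 + 5))**2 = (69/(-57 - 61/65) + 10)**2 = (69/(-3766/65) + 10)**2 = (69*(-65/3766) + 10)**2 = (-4485/3766 + 10)**2 = (33175/3766)**2 = 1100580625/14182756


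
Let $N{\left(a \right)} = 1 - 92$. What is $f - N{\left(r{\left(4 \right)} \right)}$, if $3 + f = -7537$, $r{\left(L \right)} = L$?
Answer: $-7449$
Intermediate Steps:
$N{\left(a \right)} = -91$
$f = -7540$ ($f = -3 - 7537 = -7540$)
$f - N{\left(r{\left(4 \right)} \right)} = -7540 - -91 = -7540 + 91 = -7449$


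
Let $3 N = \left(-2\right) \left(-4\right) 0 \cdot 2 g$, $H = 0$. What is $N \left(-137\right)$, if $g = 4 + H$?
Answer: $0$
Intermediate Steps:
$g = 4$ ($g = 4 + 0 = 4$)
$N = 0$ ($N = \frac{\left(-2\right) \left(-4\right) 0 \cdot 2 \cdot 4}{3} = \frac{8 \cdot 0 \cdot 4}{3} = \frac{8 \cdot 0}{3} = \frac{1}{3} \cdot 0 = 0$)
$N \left(-137\right) = 0 \left(-137\right) = 0$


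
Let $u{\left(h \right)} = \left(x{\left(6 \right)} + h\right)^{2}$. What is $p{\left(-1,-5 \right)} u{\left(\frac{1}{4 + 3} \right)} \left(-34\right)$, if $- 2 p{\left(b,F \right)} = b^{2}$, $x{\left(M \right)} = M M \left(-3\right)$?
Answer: $\frac{9690425}{49} \approx 1.9776 \cdot 10^{5}$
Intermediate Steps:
$x{\left(M \right)} = - 3 M^{2}$ ($x{\left(M \right)} = M^{2} \left(-3\right) = - 3 M^{2}$)
$p{\left(b,F \right)} = - \frac{b^{2}}{2}$
$u{\left(h \right)} = \left(-108 + h\right)^{2}$ ($u{\left(h \right)} = \left(- 3 \cdot 6^{2} + h\right)^{2} = \left(\left(-3\right) 36 + h\right)^{2} = \left(-108 + h\right)^{2}$)
$p{\left(-1,-5 \right)} u{\left(\frac{1}{4 + 3} \right)} \left(-34\right) = - \frac{\left(-1\right)^{2}}{2} \left(-108 + \frac{1}{4 + 3}\right)^{2} \left(-34\right) = \left(- \frac{1}{2}\right) 1 \left(-108 + \frac{1}{7}\right)^{2} \left(-34\right) = - \frac{\left(-108 + \frac{1}{7}\right)^{2}}{2} \left(-34\right) = - \frac{\left(- \frac{755}{7}\right)^{2}}{2} \left(-34\right) = \left(- \frac{1}{2}\right) \frac{570025}{49} \left(-34\right) = \left(- \frac{570025}{98}\right) \left(-34\right) = \frac{9690425}{49}$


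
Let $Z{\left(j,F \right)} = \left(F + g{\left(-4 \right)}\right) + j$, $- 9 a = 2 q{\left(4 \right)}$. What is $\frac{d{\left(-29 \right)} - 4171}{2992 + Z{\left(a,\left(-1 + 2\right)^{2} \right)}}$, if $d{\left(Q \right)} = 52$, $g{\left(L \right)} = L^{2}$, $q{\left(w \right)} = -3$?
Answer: $- \frac{12357}{9029} \approx -1.3686$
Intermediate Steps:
$a = \frac{2}{3}$ ($a = - \frac{2 \left(-3\right)}{9} = \left(- \frac{1}{9}\right) \left(-6\right) = \frac{2}{3} \approx 0.66667$)
$Z{\left(j,F \right)} = 16 + F + j$ ($Z{\left(j,F \right)} = \left(F + \left(-4\right)^{2}\right) + j = \left(F + 16\right) + j = \left(16 + F\right) + j = 16 + F + j$)
$\frac{d{\left(-29 \right)} - 4171}{2992 + Z{\left(a,\left(-1 + 2\right)^{2} \right)}} = \frac{52 - 4171}{2992 + \left(16 + \left(-1 + 2\right)^{2} + \frac{2}{3}\right)} = - \frac{4119}{2992 + \left(16 + 1^{2} + \frac{2}{3}\right)} = - \frac{4119}{2992 + \left(16 + 1 + \frac{2}{3}\right)} = - \frac{4119}{2992 + \frac{53}{3}} = - \frac{4119}{\frac{9029}{3}} = \left(-4119\right) \frac{3}{9029} = - \frac{12357}{9029}$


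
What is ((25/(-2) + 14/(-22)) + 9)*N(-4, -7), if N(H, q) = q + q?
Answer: 637/11 ≈ 57.909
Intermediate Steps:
N(H, q) = 2*q
((25/(-2) + 14/(-22)) + 9)*N(-4, -7) = ((25/(-2) + 14/(-22)) + 9)*(2*(-7)) = ((25*(-1/2) + 14*(-1/22)) + 9)*(-14) = ((-25/2 - 7/11) + 9)*(-14) = (-289/22 + 9)*(-14) = -91/22*(-14) = 637/11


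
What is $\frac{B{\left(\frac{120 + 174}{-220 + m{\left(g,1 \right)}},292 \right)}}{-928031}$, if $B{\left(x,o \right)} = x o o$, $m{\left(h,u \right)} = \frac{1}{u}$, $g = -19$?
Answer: $\frac{114464}{928031} \approx 0.12334$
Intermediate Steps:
$B{\left(x,o \right)} = x o^{2}$ ($B{\left(x,o \right)} = o x o = x o^{2}$)
$\frac{B{\left(\frac{120 + 174}{-220 + m{\left(g,1 \right)}},292 \right)}}{-928031} = \frac{\frac{120 + 174}{-220 + 1^{-1}} \cdot 292^{2}}{-928031} = \frac{294}{-220 + 1} \cdot 85264 \left(- \frac{1}{928031}\right) = \frac{294}{-219} \cdot 85264 \left(- \frac{1}{928031}\right) = 294 \left(- \frac{1}{219}\right) 85264 \left(- \frac{1}{928031}\right) = \left(- \frac{98}{73}\right) 85264 \left(- \frac{1}{928031}\right) = \left(-114464\right) \left(- \frac{1}{928031}\right) = \frac{114464}{928031}$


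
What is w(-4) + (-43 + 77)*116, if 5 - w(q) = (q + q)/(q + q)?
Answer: 3948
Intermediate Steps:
w(q) = 4 (w(q) = 5 - (q + q)/(q + q) = 5 - 2*q/(2*q) = 5 - 2*q*1/(2*q) = 5 - 1*1 = 5 - 1 = 4)
w(-4) + (-43 + 77)*116 = 4 + (-43 + 77)*116 = 4 + 34*116 = 4 + 3944 = 3948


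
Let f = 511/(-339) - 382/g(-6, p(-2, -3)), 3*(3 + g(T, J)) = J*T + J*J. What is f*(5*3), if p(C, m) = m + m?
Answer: -233715/791 ≈ -295.47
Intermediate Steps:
p(C, m) = 2*m
g(T, J) = -3 + J²/3 + J*T/3 (g(T, J) = -3 + (J*T + J*J)/3 = -3 + (J*T + J²)/3 = -3 + (J² + J*T)/3 = -3 + (J²/3 + J*T/3) = -3 + J²/3 + J*T/3)
f = -15581/791 (f = 511/(-339) - 382/(-3 + (2*(-3))²/3 + (⅓)*(2*(-3))*(-6)) = 511*(-1/339) - 382/(-3 + (⅓)*(-6)² + (⅓)*(-6)*(-6)) = -511/339 - 382/(-3 + (⅓)*36 + 12) = -511/339 - 382/(-3 + 12 + 12) = -511/339 - 382/21 = -15581/791 ≈ -19.698)
f*(5*3) = -77905*3/791 = -15581/791*15 = -233715/791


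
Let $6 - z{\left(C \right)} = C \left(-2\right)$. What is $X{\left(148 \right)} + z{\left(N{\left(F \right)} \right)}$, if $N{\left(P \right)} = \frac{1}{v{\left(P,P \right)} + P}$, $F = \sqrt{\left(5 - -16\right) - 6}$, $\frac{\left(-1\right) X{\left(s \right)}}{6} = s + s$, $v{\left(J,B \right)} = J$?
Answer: $-1770 + \frac{\sqrt{15}}{15} \approx -1769.7$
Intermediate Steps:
$X{\left(s \right)} = - 12 s$ ($X{\left(s \right)} = - 6 \left(s + s\right) = - 6 \cdot 2 s = - 12 s$)
$F = \sqrt{15}$ ($F = \sqrt{\left(5 + 16\right) - 6} = \sqrt{21 - 6} = \sqrt{15} \approx 3.873$)
$N{\left(P \right)} = \frac{1}{2 P}$ ($N{\left(P \right)} = \frac{1}{P + P} = \frac{1}{2 P}$)
$z{\left(C \right)} = 6 + 2 C$ ($z{\left(C \right)} = 6 - C \left(-2\right) = 6 - - 2 C = 6 + 2 C$)
$X{\left(148 \right)} + z{\left(N{\left(F \right)} \right)} = \left(-12\right) 148 + \left(6 + 2 \frac{1}{2 \sqrt{15}}\right) = -1776 + \left(6 + 2 \frac{\frac{1}{15} \sqrt{15}}{2}\right) = -1776 + \left(6 + 2 \frac{\sqrt{15}}{30}\right) = -1776 + \left(6 + \frac{\sqrt{15}}{15}\right) = -1770 + \frac{\sqrt{15}}{15}$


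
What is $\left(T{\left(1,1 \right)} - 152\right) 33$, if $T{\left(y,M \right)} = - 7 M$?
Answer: $-5247$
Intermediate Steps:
$\left(T{\left(1,1 \right)} - 152\right) 33 = \left(\left(-7\right) 1 - 152\right) 33 = \left(-7 - 152\right) 33 = \left(-159\right) 33 = -5247$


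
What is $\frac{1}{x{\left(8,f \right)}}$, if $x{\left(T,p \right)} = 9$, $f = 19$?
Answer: $\frac{1}{9} \approx 0.11111$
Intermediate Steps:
$\frac{1}{x{\left(8,f \right)}} = \frac{1}{9}$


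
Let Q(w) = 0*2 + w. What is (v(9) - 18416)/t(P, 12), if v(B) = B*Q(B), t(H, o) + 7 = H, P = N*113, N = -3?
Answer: 18335/346 ≈ 52.991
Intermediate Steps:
P = -339 (P = -3*113 = -339)
t(H, o) = -7 + H
Q(w) = w (Q(w) = 0 + w = w)
v(B) = B² (v(B) = B*B = B²)
(v(9) - 18416)/t(P, 12) = (9² - 18416)/(-7 - 339) = (81 - 18416)/(-346) = -18335*(-1/346) = 18335/346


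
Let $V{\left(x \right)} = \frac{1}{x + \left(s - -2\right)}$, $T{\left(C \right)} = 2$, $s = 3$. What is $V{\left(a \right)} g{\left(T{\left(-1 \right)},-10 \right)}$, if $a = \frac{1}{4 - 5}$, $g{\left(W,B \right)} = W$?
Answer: $\frac{1}{2} \approx 0.5$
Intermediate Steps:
$a = -1$ ($a = \frac{1}{-1} = -1$)
$V{\left(x \right)} = \frac{1}{5 + x}$ ($V{\left(x \right)} = \frac{1}{x + \left(3 - -2\right)} = \frac{1}{x + \left(3 + 2\right)} = \frac{1}{x + 5} = \frac{1}{5 + x}$)
$V{\left(a \right)} g{\left(T{\left(-1 \right)},-10 \right)} = \frac{1}{5 - 1} \cdot 2 = \frac{1}{4} \cdot 2 = \frac{1}{2}$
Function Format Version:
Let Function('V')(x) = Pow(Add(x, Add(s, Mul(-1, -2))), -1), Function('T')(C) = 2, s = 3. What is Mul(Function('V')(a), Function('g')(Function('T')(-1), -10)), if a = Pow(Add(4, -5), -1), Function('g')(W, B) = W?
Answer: Rational(1, 2) ≈ 0.50000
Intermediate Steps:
a = -1 (a = Pow(-1, -1) = -1)
Function('V')(x) = Pow(Add(5, x), -1) (Function('V')(x) = Pow(Add(x, Add(3, Mul(-1, -2))), -1) = Pow(Add(x, Add(3, 2)), -1) = Pow(Add(x, 5), -1) = Pow(Add(5, x), -1))
Mul(Function('V')(a), Function('g')(Function('T')(-1), -10)) = Mul(Pow(Add(5, -1), -1), 2) = Mul(Pow(4, -1), 2) = Mul(Rational(1, 4), 2) = Rational(1, 2)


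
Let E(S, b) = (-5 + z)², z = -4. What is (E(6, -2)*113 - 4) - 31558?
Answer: -22409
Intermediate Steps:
E(S, b) = 81 (E(S, b) = (-5 - 4)² = (-9)² = 81)
(E(6, -2)*113 - 4) - 31558 = (81*113 - 4) - 31558 = (9153 - 4) - 31558 = 9149 - 31558 = -22409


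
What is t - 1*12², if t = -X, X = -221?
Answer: 77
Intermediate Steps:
t = 221 (t = -1*(-221) = 221)
t - 1*12² = 221 - 1*12² = 221 - 1*144 = 221 - 144 = 77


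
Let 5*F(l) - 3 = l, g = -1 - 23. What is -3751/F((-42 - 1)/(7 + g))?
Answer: -318835/94 ≈ -3391.9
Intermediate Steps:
g = -24
F(l) = ⅗ + l/5
-3751/F((-42 - 1)/(7 + g)) = -3751/(⅗ + ((-42 - 1)/(7 - 24))/5) = -3751/(⅗ + (-43/(-17))/5) = -3751/(⅗ + (-43*(-1/17))/5) = -3751/(⅗ + (⅕)*(43/17)) = -3751/(⅗ + 43/85) = -3751/94/85 = -3751*85/94 = -318835/94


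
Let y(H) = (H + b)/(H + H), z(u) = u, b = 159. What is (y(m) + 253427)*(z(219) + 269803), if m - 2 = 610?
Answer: 13959931238203/204 ≈ 6.8431e+10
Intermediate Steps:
m = 612 (m = 2 + 610 = 612)
y(H) = (159 + H)/(2*H) (y(H) = (H + 159)/(H + H) = (159 + H)/((2*H)) = (159 + H)*(1/(2*H)) = (159 + H)/(2*H))
(y(m) + 253427)*(z(219) + 269803) = ((½)*(159 + 612)/612 + 253427)*(219 + 269803) = ((½)*(1/612)*771 + 253427)*270022 = (257/408 + 253427)*270022 = (103398473/408)*270022 = 13959931238203/204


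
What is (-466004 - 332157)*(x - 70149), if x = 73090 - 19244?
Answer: 13012418783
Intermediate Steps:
x = 53846
(-466004 - 332157)*(x - 70149) = (-466004 - 332157)*(53846 - 70149) = -798161*(-16303) = 13012418783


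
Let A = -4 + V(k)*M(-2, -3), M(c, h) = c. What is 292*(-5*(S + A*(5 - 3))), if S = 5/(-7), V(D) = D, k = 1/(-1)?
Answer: 48180/7 ≈ 6882.9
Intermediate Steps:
k = -1
A = -2 (A = -4 - 1*(-2) = -4 + 2 = -2)
S = -5/7 (S = 5*(-⅐) = -5/7 ≈ -0.71429)
292*(-5*(S + A*(5 - 3))) = 292*(-5*(-5/7 - 2*(5 - 3))) = 292*(-5*(-5/7 - 2*2)) = 292*(-5*(-5/7 - 4)) = 292*(-5*(-33/7)) = 292*(165/7) = 48180/7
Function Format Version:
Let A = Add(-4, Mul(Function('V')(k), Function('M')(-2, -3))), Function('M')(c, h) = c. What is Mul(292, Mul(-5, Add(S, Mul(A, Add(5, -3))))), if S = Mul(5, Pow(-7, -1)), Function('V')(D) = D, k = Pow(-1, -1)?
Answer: Rational(48180, 7) ≈ 6882.9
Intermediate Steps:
k = -1
A = -2 (A = Add(-4, Mul(-1, -2)) = Add(-4, 2) = -2)
S = Rational(-5, 7) (S = Mul(5, Rational(-1, 7)) = Rational(-5, 7) ≈ -0.71429)
Mul(292, Mul(-5, Add(S, Mul(A, Add(5, -3))))) = Mul(292, Mul(-5, Add(Rational(-5, 7), Mul(-2, Add(5, -3))))) = Mul(292, Mul(-5, Add(Rational(-5, 7), Mul(-2, 2)))) = Mul(292, Mul(-5, Add(Rational(-5, 7), -4))) = Mul(292, Mul(-5, Rational(-33, 7))) = Mul(292, Rational(165, 7)) = Rational(48180, 7)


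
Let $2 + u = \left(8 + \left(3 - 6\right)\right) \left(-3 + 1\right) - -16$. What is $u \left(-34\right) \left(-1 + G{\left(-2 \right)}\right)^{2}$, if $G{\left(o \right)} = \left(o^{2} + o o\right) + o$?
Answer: $-3400$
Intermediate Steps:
$G{\left(o \right)} = o + 2 o^{2}$ ($G{\left(o \right)} = \left(o^{2} + o^{2}\right) + o = 2 o^{2} + o = o + 2 o^{2}$)
$u = 4$ ($u = -2 + \left(\left(8 + \left(3 - 6\right)\right) \left(-3 + 1\right) - -16\right) = -2 + \left(\left(8 + \left(3 - 6\right)\right) \left(-2\right) + 16\right) = -2 + \left(\left(8 - 3\right) \left(-2\right) + 16\right) = -2 + \left(5 \left(-2\right) + 16\right) = -2 + \left(-10 + 16\right) = -2 + 6 = 4$)
$u \left(-34\right) \left(-1 + G{\left(-2 \right)}\right)^{2} = 4 \left(-34\right) \left(-1 - 2 \left(1 + 2 \left(-2\right)\right)\right)^{2} = - 136 \left(-1 - 2 \left(1 - 4\right)\right)^{2} = - 136 \left(-1 - -6\right)^{2} = - 136 \left(-1 + 6\right)^{2} = - 136 \cdot 5^{2} = \left(-136\right) 25 = -3400$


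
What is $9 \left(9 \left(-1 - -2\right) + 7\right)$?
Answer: $144$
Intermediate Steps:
$9 \left(9 \left(-1 - -2\right) + 7\right) = 9 \left(9 \left(-1 + 2\right) + 7\right) = 9 \left(9 \cdot 1 + 7\right) = 9 \left(9 + 7\right) = 9 \cdot 16 = 144$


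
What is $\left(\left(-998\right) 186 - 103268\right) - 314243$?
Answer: $-603139$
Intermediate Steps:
$\left(\left(-998\right) 186 - 103268\right) - 314243 = \left(-185628 - 103268\right) - 314243 = -288896 - 314243 = -603139$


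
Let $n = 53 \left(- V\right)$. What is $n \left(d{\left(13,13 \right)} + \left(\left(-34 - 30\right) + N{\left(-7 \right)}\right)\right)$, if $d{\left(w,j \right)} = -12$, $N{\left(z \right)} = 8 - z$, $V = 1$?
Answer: $3233$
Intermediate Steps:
$n = -53$ ($n = 53 \left(\left(-1\right) 1\right) = 53 \left(-1\right) = -53$)
$n \left(d{\left(13,13 \right)} + \left(\left(-34 - 30\right) + N{\left(-7 \right)}\right)\right) = - 53 \left(-12 + \left(\left(-34 - 30\right) + \left(8 - -7\right)\right)\right) = - 53 \left(-12 + \left(-64 + \left(8 + 7\right)\right)\right) = - 53 \left(-12 + \left(-64 + 15\right)\right) = - 53 \left(-12 - 49\right) = \left(-53\right) \left(-61\right) = 3233$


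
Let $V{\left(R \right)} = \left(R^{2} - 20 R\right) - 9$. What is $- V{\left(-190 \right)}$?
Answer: $-39891$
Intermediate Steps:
$V{\left(R \right)} = -9 + R^{2} - 20 R$
$- V{\left(-190 \right)} = - (-9 + \left(-190\right)^{2} - -3800) = - (-9 + 36100 + 3800) = \left(-1\right) 39891 = -39891$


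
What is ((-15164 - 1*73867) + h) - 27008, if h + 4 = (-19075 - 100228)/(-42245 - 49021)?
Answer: -199823795/1722 ≈ -1.1604e+5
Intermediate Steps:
h = -4637/1722 (h = -4 + (-19075 - 100228)/(-42245 - 49021) = -4 - 119303/(-91266) = -4 - 119303*(-1/91266) = -4 + 2251/1722 = -4637/1722 ≈ -2.6928)
((-15164 - 1*73867) + h) - 27008 = ((-15164 - 1*73867) - 4637/1722) - 27008 = ((-15164 - 73867) - 4637/1722) - 27008 = (-89031 - 4637/1722) - 27008 = -153316019/1722 - 27008 = -199823795/1722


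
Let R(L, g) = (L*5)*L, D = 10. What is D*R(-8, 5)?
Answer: 3200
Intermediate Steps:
R(L, g) = 5*L**2 (R(L, g) = (5*L)*L = 5*L**2)
D*R(-8, 5) = 10*(5*(-8)**2) = 10*(5*64) = 10*320 = 3200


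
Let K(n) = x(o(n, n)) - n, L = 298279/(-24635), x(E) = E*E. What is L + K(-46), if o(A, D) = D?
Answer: 52962591/24635 ≈ 2149.9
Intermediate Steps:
x(E) = E**2
L = -298279/24635 (L = 298279*(-1/24635) = -298279/24635 ≈ -12.108)
K(n) = n**2 - n
L + K(-46) = -298279/24635 - 46*(-1 - 46) = -298279/24635 - 46*(-47) = -298279/24635 + 2162 = 52962591/24635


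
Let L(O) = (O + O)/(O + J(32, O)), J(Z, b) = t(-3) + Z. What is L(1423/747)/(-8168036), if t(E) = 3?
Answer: -1423/112588208224 ≈ -1.2639e-8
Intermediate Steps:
J(Z, b) = 3 + Z
L(O) = 2*O/(35 + O) (L(O) = (O + O)/(O + (3 + 32)) = (2*O)/(O + 35) = (2*O)/(35 + O) = 2*O/(35 + O))
L(1423/747)/(-8168036) = (2*(1423/747)/(35 + 1423/747))/(-8168036) = (2*(1423*(1/747))/(35 + 1423*(1/747)))*(-1/8168036) = (2*(1423/747)/(35 + 1423/747))*(-1/8168036) = (2*(1423/747)/(27568/747))*(-1/8168036) = (2*(1423/747)*(747/27568))*(-1/8168036) = (1423/13784)*(-1/8168036) = -1423/112588208224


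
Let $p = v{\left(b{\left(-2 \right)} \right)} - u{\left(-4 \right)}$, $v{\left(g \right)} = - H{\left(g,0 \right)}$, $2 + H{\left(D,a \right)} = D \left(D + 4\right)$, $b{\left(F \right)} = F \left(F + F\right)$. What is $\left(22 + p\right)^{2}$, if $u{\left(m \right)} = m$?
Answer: $4624$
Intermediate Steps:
$b{\left(F \right)} = 2 F^{2}$ ($b{\left(F \right)} = F 2 F = 2 F^{2}$)
$H{\left(D,a \right)} = -2 + D \left(4 + D\right)$ ($H{\left(D,a \right)} = -2 + D \left(D + 4\right) = -2 + D \left(4 + D\right)$)
$v{\left(g \right)} = 2 - g^{2} - 4 g$ ($v{\left(g \right)} = - (-2 + g^{2} + 4 g) = 2 - g^{2} - 4 g$)
$p = -90$ ($p = \left(2 - \left(2 \left(-2\right)^{2}\right)^{2} - 4 \cdot 2 \left(-2\right)^{2}\right) - -4 = \left(2 - \left(2 \cdot 4\right)^{2} - 4 \cdot 2 \cdot 4\right) + 4 = \left(2 - 8^{2} - 32\right) + 4 = \left(2 - 64 - 32\right) + 4 = -94 + 4 = -90$)
$\left(22 + p\right)^{2} = \left(22 - 90\right)^{2} = \left(-68\right)^{2} = 4624$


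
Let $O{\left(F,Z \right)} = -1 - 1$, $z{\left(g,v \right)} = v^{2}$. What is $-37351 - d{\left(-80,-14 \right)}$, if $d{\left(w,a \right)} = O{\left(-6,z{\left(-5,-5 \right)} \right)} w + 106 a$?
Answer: $-36027$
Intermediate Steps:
$O{\left(F,Z \right)} = -2$
$d{\left(w,a \right)} = - 2 w + 106 a$
$-37351 - d{\left(-80,-14 \right)} = -37351 - \left(\left(-2\right) \left(-80\right) + 106 \left(-14\right)\right) = -37351 - \left(160 - 1484\right) = -37351 - -1324 = -37351 + 1324 = -36027$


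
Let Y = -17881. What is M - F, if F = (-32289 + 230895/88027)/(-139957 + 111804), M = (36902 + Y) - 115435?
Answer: -238938343439142/2478224131 ≈ -96415.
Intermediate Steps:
M = -96414 (M = (36902 - 17881) - 115435 = 19021 - 115435 = -96414)
F = 2842072908/2478224131 (F = (-32289 + 230895*(1/88027))/(-28153) = (-32289 + 230895/88027)*(-1/28153) = -2842072908/88027*(-1/28153) = 2842072908/2478224131 ≈ 1.1468)
M - F = -96414 - 1*2842072908/2478224131 = -96414 - 2842072908/2478224131 = -238938343439142/2478224131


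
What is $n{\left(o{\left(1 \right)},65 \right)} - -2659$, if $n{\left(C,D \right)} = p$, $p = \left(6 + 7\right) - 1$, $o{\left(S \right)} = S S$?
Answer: $2671$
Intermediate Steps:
$o{\left(S \right)} = S^{2}$
$p = 12$ ($p = 13 - 1 = 12$)
$n{\left(C,D \right)} = 12$
$n{\left(o{\left(1 \right)},65 \right)} - -2659 = 12 - -2659 = 12 + 2659 = 2671$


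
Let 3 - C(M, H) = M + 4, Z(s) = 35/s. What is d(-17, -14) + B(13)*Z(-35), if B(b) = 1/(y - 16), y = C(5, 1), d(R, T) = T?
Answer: -307/22 ≈ -13.955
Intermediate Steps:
C(M, H) = -1 - M (C(M, H) = 3 - (M + 4) = 3 - (4 + M) = 3 + (-4 - M) = -1 - M)
y = -6 (y = -1 - 1*5 = -1 - 5 = -6)
B(b) = -1/22 (B(b) = 1/(-6 - 16) = 1/(-22) = -1/22)
d(-17, -14) + B(13)*Z(-35) = -14 - 35/(22*(-35)) = -14 - 35*(-1)/(22*35) = -14 - 1/22*(-1) = -14 + 1/22 = -307/22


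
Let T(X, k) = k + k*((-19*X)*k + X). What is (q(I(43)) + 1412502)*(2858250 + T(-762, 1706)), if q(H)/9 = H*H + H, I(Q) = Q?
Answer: 60238753659935760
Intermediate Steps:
q(H) = 9*H + 9*H² (q(H) = 9*(H*H + H) = 9*(H² + H) = 9*(H + H²) = 9*H + 9*H²)
T(X, k) = k + k*(X - 19*X*k) (T(X, k) = k + k*(-19*X*k + X) = k + k*(X - 19*X*k))
(q(I(43)) + 1412502)*(2858250 + T(-762, 1706)) = (9*43*(1 + 43) + 1412502)*(2858250 + 1706*(1 - 762 - 19*(-762)*1706)) = (9*43*44 + 1412502)*(2858250 + 1706*(1 - 762 + 24699468)) = (17028 + 1412502)*(2858250 + 1706*24698707) = 1429530*(2858250 + 42135994142) = 1429530*42138852392 = 60238753659935760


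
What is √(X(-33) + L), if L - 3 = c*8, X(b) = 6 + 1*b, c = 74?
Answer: 2*√142 ≈ 23.833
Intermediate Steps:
X(b) = 6 + b
L = 595 (L = 3 + 74*8 = 3 + 592 = 595)
√(X(-33) + L) = √((6 - 33) + 595) = √(-27 + 595) = √568 = 2*√142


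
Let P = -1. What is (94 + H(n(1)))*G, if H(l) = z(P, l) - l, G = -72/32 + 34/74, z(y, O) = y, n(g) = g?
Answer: -6095/37 ≈ -164.73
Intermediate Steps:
G = -265/148 (G = -72*1/32 + 34*(1/74) = -9/4 + 17/37 = -265/148 ≈ -1.7905)
H(l) = -1 - l
(94 + H(n(1)))*G = (94 + (-1 - 1*1))*(-265/148) = (94 + (-1 - 1))*(-265/148) = (94 - 2)*(-265/148) = 92*(-265/148) = -6095/37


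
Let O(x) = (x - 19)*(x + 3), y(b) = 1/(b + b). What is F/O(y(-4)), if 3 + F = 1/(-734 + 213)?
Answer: 256/4689 ≈ 0.054596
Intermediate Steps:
y(b) = 1/(2*b)
O(x) = (-19 + x)*(3 + x)
F = -1564/521 (F = -3 + 1/(-734 + 213) = -3 + 1/(-521) = -3 - 1/521 = -1564/521 ≈ -3.0019)
F/O(y(-4)) = -1564/(521*(-57 + ((½)/(-4))² - 8/(-4))) = -1564/(521*(-57 + ((½)*(-¼))² - 8*(-1)/4)) = -1564/(521*(-57 + (-⅛)² - 16*(-⅛))) = -1564/(521*(-57 + 1/64 + 2)) = -1564/(521*(-3519/64)) = -1564/521*(-64/3519) = 256/4689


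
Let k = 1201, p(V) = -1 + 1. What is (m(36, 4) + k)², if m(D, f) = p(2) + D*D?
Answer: 6235009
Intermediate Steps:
p(V) = 0
m(D, f) = D² (m(D, f) = 0 + D*D = 0 + D² = D²)
(m(36, 4) + k)² = (36² + 1201)² = (1296 + 1201)² = 2497² = 6235009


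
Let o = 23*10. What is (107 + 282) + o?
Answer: 619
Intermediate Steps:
o = 230
(107 + 282) + o = (107 + 282) + 230 = 389 + 230 = 619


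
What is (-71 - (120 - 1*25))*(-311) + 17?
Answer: 51643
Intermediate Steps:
(-71 - (120 - 1*25))*(-311) + 17 = (-71 - (120 - 25))*(-311) + 17 = (-71 - 1*95)*(-311) + 17 = (-71 - 95)*(-311) + 17 = -166*(-311) + 17 = 51626 + 17 = 51643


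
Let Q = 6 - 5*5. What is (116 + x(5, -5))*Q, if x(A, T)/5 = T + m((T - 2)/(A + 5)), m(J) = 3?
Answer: -2014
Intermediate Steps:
x(A, T) = 15 + 5*T (x(A, T) = 5*(T + 3) = 5*(3 + T) = 15 + 5*T)
Q = -19 (Q = 6 - 25 = -19)
(116 + x(5, -5))*Q = (116 + (15 + 5*(-5)))*(-19) = (116 + (15 - 25))*(-19) = (116 - 10)*(-19) = 106*(-19) = -2014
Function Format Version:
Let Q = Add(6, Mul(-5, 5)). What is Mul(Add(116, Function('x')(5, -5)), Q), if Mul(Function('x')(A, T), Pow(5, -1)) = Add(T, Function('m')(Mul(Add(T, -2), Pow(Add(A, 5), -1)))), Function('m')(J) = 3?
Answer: -2014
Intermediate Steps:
Function('x')(A, T) = Add(15, Mul(5, T)) (Function('x')(A, T) = Mul(5, Add(T, 3)) = Mul(5, Add(3, T)) = Add(15, Mul(5, T)))
Q = -19 (Q = Add(6, -25) = -19)
Mul(Add(116, Function('x')(5, -5)), Q) = Mul(Add(116, Add(15, Mul(5, -5))), -19) = Mul(Add(116, Add(15, -25)), -19) = Mul(Add(116, -10), -19) = Mul(106, -19) = -2014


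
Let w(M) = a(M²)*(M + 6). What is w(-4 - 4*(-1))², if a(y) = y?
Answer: 0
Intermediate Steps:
w(M) = M²*(6 + M) (w(M) = M²*(M + 6) = M²*(6 + M))
w(-4 - 4*(-1))² = ((-4 - 4*(-1))²*(6 + (-4 - 4*(-1))))² = ((-4 + 4)²*(6 + (-4 + 4)))² = (0²*(6 + 0))² = (0*6)² = 0² = 0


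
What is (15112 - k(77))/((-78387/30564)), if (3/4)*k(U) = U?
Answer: -152915088/26129 ≈ -5852.3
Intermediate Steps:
k(U) = 4*U/3
(15112 - k(77))/((-78387/30564)) = (15112 - 4*77/3)/((-78387/30564)) = (15112 - 1*308/3)/((-78387*1/30564)) = (15112 - 308/3)/(-26129/10188) = (45028/3)*(-10188/26129) = -152915088/26129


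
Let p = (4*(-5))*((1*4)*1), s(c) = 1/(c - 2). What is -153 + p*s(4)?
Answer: -193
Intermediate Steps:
s(c) = 1/(-2 + c)
p = -80 ≈ -80.000
-153 + p*s(4) = -153 - 80/(-2 + 4) = -153 - 80/2 = -153 - 80*1/2 = -153 - 40 = -193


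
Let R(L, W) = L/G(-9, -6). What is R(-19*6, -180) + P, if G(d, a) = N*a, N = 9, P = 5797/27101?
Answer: 567092/243909 ≈ 2.3250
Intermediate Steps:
P = 5797/27101 (P = 5797*(1/27101) = 5797/27101 ≈ 0.21390)
G(d, a) = 9*a
R(L, W) = -L/54 (R(L, W) = L/((9*(-6))) = L/(-54) = L*(-1/54) = -L/54)
R(-19*6, -180) + P = -(-19)*6/54 + 5797/27101 = -1/54*(-114) + 5797/27101 = 19/9 + 5797/27101 = 567092/243909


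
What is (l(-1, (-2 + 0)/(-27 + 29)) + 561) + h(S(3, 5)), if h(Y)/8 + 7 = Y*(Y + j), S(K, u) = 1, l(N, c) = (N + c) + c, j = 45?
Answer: 870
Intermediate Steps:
l(N, c) = N + 2*c
h(Y) = -56 + 8*Y*(45 + Y) (h(Y) = -56 + 8*(Y*(Y + 45)) = -56 + 8*(Y*(45 + Y)) = -56 + 8*Y*(45 + Y))
(l(-1, (-2 + 0)/(-27 + 29)) + 561) + h(S(3, 5)) = ((-1 + 2*((-2 + 0)/(-27 + 29))) + 561) + (-56 + 8*1² + 360*1) = ((-1 + 2*(-2/2)) + 561) + (-56 + 8*1 + 360) = ((-1 + 2*(-2*½)) + 561) + (-56 + 8 + 360) = ((-1 + 2*(-1)) + 561) + 312 = ((-1 - 2) + 561) + 312 = (-3 + 561) + 312 = 558 + 312 = 870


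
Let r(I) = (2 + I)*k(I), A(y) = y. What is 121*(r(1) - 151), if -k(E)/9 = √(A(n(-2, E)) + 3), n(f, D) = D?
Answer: -24805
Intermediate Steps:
k(E) = -9*√(3 + E) (k(E) = -9*√(E + 3) = -9*√(3 + E))
r(I) = -9*√(3 + I)*(2 + I) (r(I) = (2 + I)*(-9*√(3 + I)) = -9*√(3 + I)*(2 + I))
121*(r(1) - 151) = 121*(9*√(3 + 1)*(-2 - 1*1) - 151) = 121*(9*√4*(-2 - 1) - 151) = 121*(9*2*(-3) - 151) = 121*(-54 - 151) = 121*(-205) = -24805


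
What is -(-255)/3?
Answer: 85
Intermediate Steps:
-(-255)/3 = -51*(-5/3) = 85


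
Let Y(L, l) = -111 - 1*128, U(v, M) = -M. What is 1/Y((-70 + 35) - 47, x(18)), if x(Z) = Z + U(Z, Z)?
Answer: -1/239 ≈ -0.0041841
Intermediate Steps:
x(Z) = 0 (x(Z) = Z - Z = 0)
Y(L, l) = -239 (Y(L, l) = -111 - 128 = -239)
1/Y((-70 + 35) - 47, x(18)) = 1/(-239) = -1/239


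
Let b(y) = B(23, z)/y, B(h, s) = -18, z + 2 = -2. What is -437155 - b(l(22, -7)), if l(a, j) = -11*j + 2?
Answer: -34535227/79 ≈ -4.3716e+5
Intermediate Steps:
z = -4 (z = -2 - 2 = -4)
l(a, j) = 2 - 11*j
b(y) = -18/y
-437155 - b(l(22, -7)) = -437155 - (-18)/(2 - 11*(-7)) = -437155 - (-18)/(2 + 77) = -437155 - (-18)/79 = -437155 - 1*(-18/79) = -437155 + 18/79 = -34535227/79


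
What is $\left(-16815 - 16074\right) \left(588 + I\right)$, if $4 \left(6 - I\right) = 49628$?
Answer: $388517757$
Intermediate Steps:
$I = -12401$ ($I = 6 - 12407 = -12401$)
$\left(-16815 - 16074\right) \left(588 + I\right) = \left(-16815 - 16074\right) \left(588 - 12401\right) = \left(-32889\right) \left(-11813\right) = 388517757$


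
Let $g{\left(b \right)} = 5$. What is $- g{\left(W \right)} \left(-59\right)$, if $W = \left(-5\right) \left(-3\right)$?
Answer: $295$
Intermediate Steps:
$W = 15$
$- g{\left(W \right)} \left(-59\right) = - 5 \left(-59\right) = \left(-1\right) \left(-295\right) = 295$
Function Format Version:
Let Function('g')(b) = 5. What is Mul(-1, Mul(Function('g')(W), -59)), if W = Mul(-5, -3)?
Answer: 295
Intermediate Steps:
W = 15
Mul(-1, Mul(Function('g')(W), -59)) = Mul(-1, Mul(5, -59)) = Mul(-1, -295) = 295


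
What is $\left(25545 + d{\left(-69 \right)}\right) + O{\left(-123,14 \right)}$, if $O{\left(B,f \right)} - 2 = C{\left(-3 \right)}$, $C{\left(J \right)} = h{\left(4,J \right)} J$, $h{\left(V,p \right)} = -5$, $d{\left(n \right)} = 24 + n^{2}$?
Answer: $30347$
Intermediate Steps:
$C{\left(J \right)} = - 5 J$
$O{\left(B,f \right)} = 17$ ($O{\left(B,f \right)} = 2 - -15 = 2 + 15 = 17$)
$\left(25545 + d{\left(-69 \right)}\right) + O{\left(-123,14 \right)} = \left(25545 + \left(24 + \left(-69\right)^{2}\right)\right) + 17 = \left(25545 + \left(24 + 4761\right)\right) + 17 = \left(25545 + 4785\right) + 17 = 30330 + 17 = 30347$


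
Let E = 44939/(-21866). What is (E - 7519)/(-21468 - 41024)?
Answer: 164455393/1366450072 ≈ 0.12035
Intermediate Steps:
E = -44939/21866 (E = 44939*(-1/21866) = -44939/21866 ≈ -2.0552)
(E - 7519)/(-21468 - 41024) = (-44939/21866 - 7519)/(-21468 - 41024) = -164455393/21866/(-62492) = -164455393/21866*(-1/62492) = 164455393/1366450072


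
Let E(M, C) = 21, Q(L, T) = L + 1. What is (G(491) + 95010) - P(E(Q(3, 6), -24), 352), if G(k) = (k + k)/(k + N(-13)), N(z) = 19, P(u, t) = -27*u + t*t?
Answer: -7222894/255 ≈ -28325.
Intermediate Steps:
Q(L, T) = 1 + L
P(u, t) = t² - 27*u (P(u, t) = -27*u + t² = t² - 27*u)
G(k) = 2*k/(19 + k) (G(k) = (k + k)/(k + 19) = (2*k)/(19 + k) = 2*k/(19 + k))
(G(491) + 95010) - P(E(Q(3, 6), -24), 352) = (2*491/(19 + 491) + 95010) - (352² - 27*21) = (2*491/510 + 95010) - (123904 - 567) = (2*491*(1/510) + 95010) - 1*123337 = (491/255 + 95010) - 123337 = 24228041/255 - 123337 = -7222894/255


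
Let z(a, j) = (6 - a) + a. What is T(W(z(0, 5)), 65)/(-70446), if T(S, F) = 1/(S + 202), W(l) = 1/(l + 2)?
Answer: -4/56955591 ≈ -7.0230e-8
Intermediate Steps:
z(a, j) = 6
W(l) = 1/(2 + l)
T(S, F) = 1/(202 + S)
T(W(z(0, 5)), 65)/(-70446) = 1/((202 + 1/(2 + 6))*(-70446)) = -1/70446/(202 + 1/8) = -1/70446/(202 + ⅛) = -1/70446/(1617/8) = (8/1617)*(-1/70446) = -4/56955591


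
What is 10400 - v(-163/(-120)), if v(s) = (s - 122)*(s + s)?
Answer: 77239751/7200 ≈ 10728.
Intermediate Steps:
v(s) = 2*s*(-122 + s) (v(s) = (-122 + s)*(2*s) = 2*s*(-122 + s))
10400 - v(-163/(-120)) = 10400 - 2*(-163/(-120))*(-122 - 163/(-120)) = 10400 - 2*(-163*(-1/120))*(-122 - 163*(-1/120)) = 10400 - 2*163*(-122 + 163/120)/120 = 10400 - 2*163*(-14477)/(120*120) = 10400 - 1*(-2359751/7200) = 10400 + 2359751/7200 = 77239751/7200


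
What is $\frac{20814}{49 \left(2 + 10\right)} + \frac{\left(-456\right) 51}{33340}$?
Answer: $\frac{28344343}{816830} \approx 34.7$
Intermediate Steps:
$\frac{20814}{49 \left(2 + 10\right)} + \frac{\left(-456\right) 51}{33340} = \frac{20814}{49 \cdot 12} - \frac{5814}{8335} = \frac{20814}{588} - \frac{5814}{8335} = 20814 \cdot \frac{1}{588} - \frac{5814}{8335} = \frac{3469}{98} - \frac{5814}{8335} = \frac{28344343}{816830}$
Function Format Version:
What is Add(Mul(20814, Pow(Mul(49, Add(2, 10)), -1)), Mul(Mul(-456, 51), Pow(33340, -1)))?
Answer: Rational(28344343, 816830) ≈ 34.700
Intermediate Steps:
Add(Mul(20814, Pow(Mul(49, Add(2, 10)), -1)), Mul(Mul(-456, 51), Pow(33340, -1))) = Add(Mul(20814, Pow(Mul(49, 12), -1)), Mul(-23256, Rational(1, 33340))) = Add(Mul(20814, Pow(588, -1)), Rational(-5814, 8335)) = Add(Mul(20814, Rational(1, 588)), Rational(-5814, 8335)) = Add(Rational(3469, 98), Rational(-5814, 8335)) = Rational(28344343, 816830)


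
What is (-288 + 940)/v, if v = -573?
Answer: -652/573 ≈ -1.1379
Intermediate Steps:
(-288 + 940)/v = (-288 + 940)/(-573) = -1/573*652 = -652/573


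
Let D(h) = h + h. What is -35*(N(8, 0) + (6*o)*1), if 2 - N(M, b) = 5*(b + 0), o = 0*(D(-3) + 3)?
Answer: -70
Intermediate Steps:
D(h) = 2*h
o = 0 (o = 0*(2*(-3) + 3) = 0*(-6 + 3) = 0*(-3) = 0)
N(M, b) = 2 - 5*b (N(M, b) = 2 - 5*(b + 0) = 2 - 5*b)
-35*(N(8, 0) + (6*o)*1) = -35*((2 - 5*0) + (6*0)*1) = -35*((2 + 0) + 0*1) = -35*(2 + 0) = -35*2 = -70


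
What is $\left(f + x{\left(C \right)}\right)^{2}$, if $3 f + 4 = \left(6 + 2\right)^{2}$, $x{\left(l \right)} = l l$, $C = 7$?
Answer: $4761$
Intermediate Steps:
$x{\left(l \right)} = l^{2}$
$f = 20$ ($f = - \frac{4}{3} + \frac{\left(6 + 2\right)^{2}}{3} = - \frac{4}{3} + \frac{8^{2}}{3} = - \frac{4}{3} + \frac{1}{3} \cdot 64 = - \frac{4}{3} + \frac{64}{3} = 20$)
$\left(f + x{\left(C \right)}\right)^{2} = \left(20 + 7^{2}\right)^{2} = \left(20 + 49\right)^{2} = 69^{2} = 4761$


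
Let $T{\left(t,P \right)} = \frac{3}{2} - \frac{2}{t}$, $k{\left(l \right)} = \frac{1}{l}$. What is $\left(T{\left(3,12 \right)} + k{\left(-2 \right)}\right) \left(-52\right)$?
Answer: $- \frac{52}{3} \approx -17.333$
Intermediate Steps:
$T{\left(t,P \right)} = \frac{3}{2} - \frac{2}{t}$ ($T{\left(t,P \right)} = 3 \cdot \frac{1}{2} - \frac{2}{t} = \frac{3}{2} - \frac{2}{t}$)
$\left(T{\left(3,12 \right)} + k{\left(-2 \right)}\right) \left(-52\right) = \left(\left(\frac{3}{2} - \frac{2}{3}\right) + \frac{1}{-2}\right) \left(-52\right) = \left(\left(\frac{3}{2} - \frac{2}{3}\right) - \frac{1}{2}\right) \left(-52\right) = \left(\frac{5}{6} - \frac{1}{2}\right) \left(-52\right) = \frac{1}{3} \left(-52\right) = - \frac{52}{3}$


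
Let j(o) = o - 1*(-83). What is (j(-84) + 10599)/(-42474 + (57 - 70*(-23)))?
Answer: -10598/40807 ≈ -0.25971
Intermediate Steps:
j(o) = 83 + o (j(o) = o + 83 = 83 + o)
(j(-84) + 10599)/(-42474 + (57 - 70*(-23))) = ((83 - 84) + 10599)/(-42474 + (57 - 70*(-23))) = (-1 + 10599)/(-42474 + (57 + 1610)) = 10598/(-42474 + 1667) = 10598/(-40807) = 10598*(-1/40807) = -10598/40807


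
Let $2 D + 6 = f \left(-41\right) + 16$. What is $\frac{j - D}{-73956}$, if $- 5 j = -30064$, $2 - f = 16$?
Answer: $- \frac{7151}{92445} \approx -0.077354$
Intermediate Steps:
$f = -14$ ($f = 2 - 16 = -14$)
$j = \frac{30064}{5}$ ($j = \left(- \frac{1}{5}\right) \left(-30064\right) = \frac{30064}{5} \approx 6012.8$)
$D = 292$ ($D = -3 + \frac{\left(-14\right) \left(-41\right) + 16}{2} = -3 + \frac{574 + 16}{2} = -3 + \frac{1}{2} \cdot 590 = -3 + 295 = 292$)
$\frac{j - D}{-73956} = \frac{\frac{30064}{5} - 292}{-73956} = \left(\frac{30064}{5} - 292\right) \left(- \frac{1}{73956}\right) = \frac{28604}{5} \left(- \frac{1}{73956}\right) = - \frac{7151}{92445}$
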